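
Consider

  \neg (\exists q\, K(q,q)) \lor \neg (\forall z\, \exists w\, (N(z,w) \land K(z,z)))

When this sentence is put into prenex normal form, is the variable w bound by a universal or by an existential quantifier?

Drive negations inward (¬∀x A ≡ ∃x ¬A, ¬∃x A ≡ ∀x ¬A, De Morgan for ∧/∨):
  (\forall q\, \neg K(q,q)) \lor (\exists z\, \forall w\, (\neg N(z,w) \lor \neg K(z,z)))
All bound variables are already distinct, so no renaming is needed.
Extract every quantifier outward, since the variables are now distinct and don't occur free across branches:
  \forall q\, \exists z\, \forall w\, (\neg K(q,q) \lor \neg N(z,w) \lor \neg K(z,z))
The quantifier \exists w sits under an odd number of negations, so it flips to \forall w.

universal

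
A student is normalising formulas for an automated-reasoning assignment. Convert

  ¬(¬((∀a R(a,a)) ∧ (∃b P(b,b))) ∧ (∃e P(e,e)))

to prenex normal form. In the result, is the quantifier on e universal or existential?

Drive negations inward (¬∀x A ≡ ∃x ¬A, ¬∃x A ≡ ∀x ¬A, De Morgan for ∧/∨):
  (∀a R(a,a)) ∧ (∃b P(b,b)) ∨ (∀e ¬P(e,e))
All bound variables are already distinct, so no renaming is needed.
Finally move all quantifiers to the prefix:
  ∀a ∃b ∀e (R(a,a) ∧ P(b,b) ∨ ¬P(e,e))
The quantifier ∃e sits under an odd number of negations, so it flips to ∀e.

universal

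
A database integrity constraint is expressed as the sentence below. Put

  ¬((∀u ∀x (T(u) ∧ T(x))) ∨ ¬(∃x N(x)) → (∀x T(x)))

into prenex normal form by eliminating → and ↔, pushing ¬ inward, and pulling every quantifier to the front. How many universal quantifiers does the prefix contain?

First replace A → B with ¬A ∨ B.
  ¬(¬((∀u ∀x (T(u) ∧ T(x))) ∨ ¬(∃x N(x))) ∨ (∀x T(x)))
Drive negations inward (¬∀x A ≡ ∃x ¬A, ¬∃x A ≡ ∀x ¬A, De Morgan for ∧/∨):
  ((∀u ∀x (T(u) ∧ T(x))) ∨ (∀x ¬N(x))) ∧ (∃x ¬T(x))
Rename bound variables to avoid capture: x↦u1, x↦a.
  ((∀u ∀x (T(u) ∧ T(x))) ∨ (∀u1 ¬N(u1))) ∧ (∃a ¬T(a))
Extract every quantifier outward, since the variables are now distinct and don't occur free across branches:
  ∀u ∀x ∀u1 ∃a ((T(u) ∧ T(x) ∨ ¬N(u1)) ∧ ¬T(a))
The prefix is ∀u ∀x ∀u1 ∃a: 3 universal, 1 existential.

3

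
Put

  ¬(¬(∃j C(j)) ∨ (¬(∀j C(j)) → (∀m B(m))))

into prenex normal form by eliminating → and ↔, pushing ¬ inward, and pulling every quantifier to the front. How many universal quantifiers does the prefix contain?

Rewrite implications/biconditionals: A → B as ¬A ∨ B.
  ¬(¬(∃j C(j)) ∨ ¬¬(∀j C(j)) ∨ (∀m B(m)))
Push ¬ through the quantifiers and connectives to reach negation normal form:
  (∃j C(j)) ∧ (∃j ¬C(j)) ∧ (∃m ¬B(m))
Standardize variables apart so no two quantifiers bind the same name: j↦x1.
  (∃j C(j)) ∧ (∃x1 ¬C(x1)) ∧ (∃m ¬B(m))
Pull the quantifiers to the front (each side's bound variable is not free in the other side):
  ∃j ∃x1 ∃m (C(j) ∧ ¬C(x1) ∧ ¬B(m))
The prefix is ∃j ∃x1 ∃m: 0 universal, 3 existential.

0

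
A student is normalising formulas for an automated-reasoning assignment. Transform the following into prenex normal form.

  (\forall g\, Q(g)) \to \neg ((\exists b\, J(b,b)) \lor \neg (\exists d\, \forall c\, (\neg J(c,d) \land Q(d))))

First replace A → B with ¬A ∨ B.
  \neg (\forall g\, Q(g)) \lor \neg ((\exists b\, J(b,b)) \lor \neg (\exists d\, \forall c\, (\neg J(c,d) \land Q(d))))
Push ¬ through the quantifiers and connectives to reach negation normal form:
  (\exists g\, \neg Q(g)) \lor (\forall b\, \neg J(b,b)) \land (\exists d\, \forall c\, (\neg J(c,d) \land Q(d)))
All bound variables are already distinct, so no renaming is needed.
Extract every quantifier outward, since the variables are now distinct and don't occur free across branches:
  \exists g\, \forall b\, \exists d\, \forall c\, (\neg Q(g) \lor \neg J(b,b) \land \neg J(c,d) \land Q(d))

\exists g\, \forall b\, \exists d\, \forall c\, (\neg Q(g) \lor \neg J(b,b) \land \neg J(c,d) \land Q(d))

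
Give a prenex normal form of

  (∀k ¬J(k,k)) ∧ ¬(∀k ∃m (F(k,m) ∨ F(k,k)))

Drive negations inward (¬∀x A ≡ ∃x ¬A, ¬∃x A ≡ ∀x ¬A, De Morgan for ∧/∨):
  (∀k ¬J(k,k)) ∧ (∃k ∀m (¬F(k,m) ∧ ¬F(k,k)))
Standardize variables apart so no two quantifiers bind the same name: k↦a.
  (∀k ¬J(k,k)) ∧ (∃a ∀m (¬F(a,m) ∧ ¬F(a,a)))
Extract every quantifier outward, since the variables are now distinct and don't occur free across branches:
  ∀k ∃a ∀m (¬J(k,k) ∧ ¬F(a,m) ∧ ¬F(a,a))

∀k ∃a ∀m (¬J(k,k) ∧ ¬F(a,m) ∧ ¬F(a,a))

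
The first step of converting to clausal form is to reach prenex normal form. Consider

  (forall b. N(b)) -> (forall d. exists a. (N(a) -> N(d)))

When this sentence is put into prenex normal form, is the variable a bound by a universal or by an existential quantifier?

existential

First replace A → B with ¬A ∨ B.
  ~(forall b. N(b)) | (forall d. exists a. (~N(a) | N(d)))
Drive negations inward (¬∀x A ≡ ∃x ¬A, ¬∃x A ≡ ∀x ¬A, De Morgan for ∧/∨):
  (exists b. ~N(b)) | (forall d. exists a. (~N(a) | N(d)))
All bound variables are already distinct, so no renaming is needed.
Extract every quantifier outward, since the variables are now distinct and don't occur free across branches:
  exists b. forall d. exists a. (~N(b) | ~N(a) | N(d))
The quantifier exists a sits under an even number of negations (counting the antecedent side of each →), so it remains existential.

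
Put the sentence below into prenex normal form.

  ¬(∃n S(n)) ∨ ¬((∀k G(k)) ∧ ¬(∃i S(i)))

∀n ∃k ∃i (¬S(n) ∨ ¬G(k) ∨ S(i))

Move each ¬ inward, flipping quantifiers it crosses:
  (∀n ¬S(n)) ∨ (∃k ¬G(k)) ∨ (∃i S(i))
All bound variables are already distinct, so no renaming is needed.
Pull the quantifiers to the front (each side's bound variable is not free in the other side):
  ∀n ∃k ∃i (¬S(n) ∨ ¬G(k) ∨ S(i))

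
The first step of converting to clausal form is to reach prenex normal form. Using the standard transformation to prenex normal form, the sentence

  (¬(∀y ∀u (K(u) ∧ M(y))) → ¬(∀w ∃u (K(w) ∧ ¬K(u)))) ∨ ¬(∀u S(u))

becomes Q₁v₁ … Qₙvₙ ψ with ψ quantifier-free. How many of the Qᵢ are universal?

3

First replace A → B with ¬A ∨ B.
  ¬¬(∀y ∀u (K(u) ∧ M(y))) ∨ ¬(∀w ∃u (K(w) ∧ ¬K(u))) ∨ ¬(∀u S(u))
Drive negations inward (¬∀x A ≡ ∃x ¬A, ¬∃x A ≡ ∀x ¬A, De Morgan for ∧/∨):
  (∀y ∀u (K(u) ∧ M(y))) ∨ (∃w ∀u (¬K(w) ∨ K(u))) ∨ (∃u ¬S(u))
Rename bound variables to avoid capture: u↦p, u↦a.
  (∀y ∀u (K(u) ∧ M(y))) ∨ (∃w ∀p (¬K(w) ∨ K(p))) ∨ (∃a ¬S(a))
Pull the quantifiers to the front (each side's bound variable is not free in the other side):
  ∀y ∀u ∃w ∀p ∃a (K(u) ∧ M(y) ∨ ¬K(w) ∨ K(p) ∨ ¬S(a))
The prefix is ∀y ∀u ∃w ∀p ∃a: 3 universal, 2 existential.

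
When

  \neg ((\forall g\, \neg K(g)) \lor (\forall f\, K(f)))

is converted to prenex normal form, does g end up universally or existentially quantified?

existential

Move each ¬ inward, flipping quantifiers it crosses:
  (\exists g\, K(g)) \land (\exists f\, \neg K(f))
All bound variables are already distinct, so no renaming is needed.
Extract every quantifier outward, since the variables are now distinct and don't occur free across branches:
  \exists g\, \exists f\, (K(g) \land \neg K(f))
The quantifier \forall g sits under an odd number of negations, so it flips to \exists g.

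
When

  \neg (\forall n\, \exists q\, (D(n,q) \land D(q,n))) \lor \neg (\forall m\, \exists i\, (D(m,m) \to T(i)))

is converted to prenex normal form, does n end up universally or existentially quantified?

Eliminate → and ↔ using ¬ and ∨.
  \neg (\forall n\, \exists q\, (D(n,q) \land D(q,n))) \lor \neg (\forall m\, \exists i\, (\neg D(m,m) \lor T(i)))
Push ¬ through the quantifiers and connectives to reach negation normal form:
  (\exists n\, \forall q\, (\neg D(n,q) \lor \neg D(q,n))) \lor (\exists m\, \forall i\, (D(m,m) \land \neg T(i)))
Pull the quantifiers to the front (each side's bound variable is not free in the other side):
  \exists n\, \forall q\, \exists m\, \forall i\, (\neg D(n,q) \lor \neg D(q,n) \lor D(m,m) \land \neg T(i))
The quantifier \forall n sits under an odd number of negations (counting the antecedent side of each →), so it flips to \exists n.

existential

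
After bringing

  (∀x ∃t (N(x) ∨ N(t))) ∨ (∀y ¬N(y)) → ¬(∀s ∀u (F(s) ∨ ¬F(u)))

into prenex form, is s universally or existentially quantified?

existential

Eliminate → and ↔ using ¬ and ∨.
  ¬((∀x ∃t (N(x) ∨ N(t))) ∨ (∀y ¬N(y))) ∨ ¬(∀s ∀u (F(s) ∨ ¬F(u)))
Move each ¬ inward, flipping quantifiers it crosses:
  (∃x ∀t (¬N(x) ∧ ¬N(t))) ∧ (∃y N(y)) ∨ (∃s ∃u (¬F(s) ∧ F(u)))
All bound variables are already distinct, so no renaming is needed.
Finally move all quantifiers to the prefix:
  ∃x ∀t ∃y ∃s ∃u (¬N(x) ∧ ¬N(t) ∧ N(y) ∨ ¬F(s) ∧ F(u))
The quantifier ∀s sits under an odd number of negations (counting the antecedent side of each →), so it flips to ∃s.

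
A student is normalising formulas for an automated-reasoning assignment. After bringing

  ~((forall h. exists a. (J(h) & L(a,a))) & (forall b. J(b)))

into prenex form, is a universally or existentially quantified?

Drive negations inward (¬∀x A ≡ ∃x ¬A, ¬∃x A ≡ ∀x ¬A, De Morgan for ∧/∨):
  (exists h. forall a. (~J(h) | ~L(a,a))) | (exists b. ~J(b))
Finally move all quantifiers to the prefix:
  exists h. forall a. exists b. (~J(h) | ~L(a,a) | ~J(b))
The quantifier exists a sits under an odd number of negations, so it flips to forall a.

universal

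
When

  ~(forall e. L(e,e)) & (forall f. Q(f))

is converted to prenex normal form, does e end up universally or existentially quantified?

Drive negations inward (¬∀x A ≡ ∃x ¬A, ¬∃x A ≡ ∀x ¬A, De Morgan for ∧/∨):
  (exists e. ~L(e,e)) & (forall f. Q(f))
All bound variables are already distinct, so no renaming is needed.
Extract every quantifier outward, since the variables are now distinct and don't occur free across branches:
  exists e. forall f. (~L(e,e) & Q(f))
The quantifier forall e sits under an odd number of negations, so it flips to exists e.

existential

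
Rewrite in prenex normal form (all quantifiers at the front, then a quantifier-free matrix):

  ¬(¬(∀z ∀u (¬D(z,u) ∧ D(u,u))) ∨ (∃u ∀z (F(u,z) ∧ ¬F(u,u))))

Drive negations inward (¬∀x A ≡ ∃x ¬A, ¬∃x A ≡ ∀x ¬A, De Morgan for ∧/∨):
  (∀z ∀u (¬D(z,u) ∧ D(u,u))) ∧ (∀u ∃z (¬F(u,z) ∨ F(u,u)))
Give each quantifier a distinct variable: u↦t, z↦y.
  (∀z ∀u (¬D(z,u) ∧ D(u,u))) ∧ (∀t ∃y (¬F(t,y) ∨ F(t,t)))
Extract every quantifier outward, since the variables are now distinct and don't occur free across branches:
  ∀z ∀u ∀t ∃y (¬D(z,u) ∧ D(u,u) ∧ (¬F(t,y) ∨ F(t,t)))

∀z ∀u ∀t ∃y (¬D(z,u) ∧ D(u,u) ∧ (¬F(t,y) ∨ F(t,t)))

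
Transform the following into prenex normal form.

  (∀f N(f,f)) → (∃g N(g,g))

∃f ∃g (¬N(f,f) ∨ N(g,g))

Rewrite implications/biconditionals: A → B as ¬A ∨ B.
  ¬(∀f N(f,f)) ∨ (∃g N(g,g))
Push ¬ through the quantifiers and connectives to reach negation normal form:
  (∃f ¬N(f,f)) ∨ (∃g N(g,g))
All bound variables are already distinct, so no renaming is needed.
Extract every quantifier outward, since the variables are now distinct and don't occur free across branches:
  ∃f ∃g (¬N(f,f) ∨ N(g,g))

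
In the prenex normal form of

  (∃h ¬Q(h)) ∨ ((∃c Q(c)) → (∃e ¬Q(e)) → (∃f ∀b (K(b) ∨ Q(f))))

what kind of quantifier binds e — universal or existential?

universal

Eliminate → and ↔ using ¬ and ∨.
  (∃h ¬Q(h)) ∨ ¬(∃c Q(c)) ∨ ¬(∃e ¬Q(e)) ∨ (∃f ∀b (K(b) ∨ Q(f)))
Push ¬ through the quantifiers and connectives to reach negation normal form:
  (∃h ¬Q(h)) ∨ (∀c ¬Q(c)) ∨ (∀e Q(e)) ∨ (∃f ∀b (K(b) ∨ Q(f)))
All bound variables are already distinct, so no renaming is needed.
Pull the quantifiers to the front (each side's bound variable is not free in the other side):
  ∃h ∀c ∀e ∃f ∀b (¬Q(h) ∨ ¬Q(c) ∨ Q(e) ∨ K(b) ∨ Q(f))
The quantifier ∃e sits under an odd number of negations (counting the antecedent side of each →), so it flips to ∀e.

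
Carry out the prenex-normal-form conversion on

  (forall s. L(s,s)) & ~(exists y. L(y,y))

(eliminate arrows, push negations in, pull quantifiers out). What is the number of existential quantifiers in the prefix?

0

Push ¬ through the quantifiers and connectives to reach negation normal form:
  (forall s. L(s,s)) & (forall y. ~L(y,y))
All bound variables are already distinct, so no renaming is needed.
Finally move all quantifiers to the prefix:
  forall s. forall y. (L(s,s) & ~L(y,y))
The prefix is forall s forall y: 2 universal, 0 existential.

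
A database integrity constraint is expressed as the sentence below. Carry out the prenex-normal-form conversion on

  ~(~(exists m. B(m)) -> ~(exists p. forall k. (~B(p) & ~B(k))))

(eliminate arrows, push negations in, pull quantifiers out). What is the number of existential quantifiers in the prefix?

1

First replace A → B with ¬A ∨ B.
  ~(~~(exists m. B(m)) | ~(exists p. forall k. (~B(p) & ~B(k))))
Push ¬ through the quantifiers and connectives to reach negation normal form:
  (forall m. ~B(m)) & (exists p. forall k. (~B(p) & ~B(k)))
All bound variables are already distinct, so no renaming is needed.
Pull the quantifiers to the front (each side's bound variable is not free in the other side):
  forall m. exists p. forall k. (~B(m) & ~B(p) & ~B(k))
The prefix is forall m exists p forall k: 2 universal, 1 existential.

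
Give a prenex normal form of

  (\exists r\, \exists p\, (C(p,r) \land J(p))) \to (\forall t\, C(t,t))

\forall r\, \forall p\, \forall t\, (\neg C(p,r) \lor \neg J(p) \lor C(t,t))

Rewrite implications/biconditionals: A → B as ¬A ∨ B.
  \neg (\exists r\, \exists p\, (C(p,r) \land J(p))) \lor (\forall t\, C(t,t))
Move each ¬ inward, flipping quantifiers it crosses:
  (\forall r\, \forall p\, (\neg C(p,r) \lor \neg J(p))) \lor (\forall t\, C(t,t))
Extract every quantifier outward, since the variables are now distinct and don't occur free across branches:
  \forall r\, \forall p\, \forall t\, (\neg C(p,r) \lor \neg J(p) \lor C(t,t))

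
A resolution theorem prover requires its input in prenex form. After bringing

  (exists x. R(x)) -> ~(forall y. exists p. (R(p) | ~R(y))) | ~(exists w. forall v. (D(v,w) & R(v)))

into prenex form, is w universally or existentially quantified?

universal

First replace A → B with ¬A ∨ B.
  ~(exists x. R(x)) | ~(forall y. exists p. (R(p) | ~R(y))) | ~(exists w. forall v. (D(v,w) & R(v)))
Drive negations inward (¬∀x A ≡ ∃x ¬A, ¬∃x A ≡ ∀x ¬A, De Morgan for ∧/∨):
  (forall x. ~R(x)) | (exists y. forall p. (~R(p) & R(y))) | (forall w. exists v. (~D(v,w) | ~R(v)))
All bound variables are already distinct, so no renaming is needed.
Pull the quantifiers to the front (each side's bound variable is not free in the other side):
  forall x. exists y. forall p. forall w. exists v. (~R(x) | ~R(p) & R(y) | ~D(v,w) | ~R(v))
The quantifier exists w sits under an odd number of negations (counting the antecedent side of each →), so it flips to forall w.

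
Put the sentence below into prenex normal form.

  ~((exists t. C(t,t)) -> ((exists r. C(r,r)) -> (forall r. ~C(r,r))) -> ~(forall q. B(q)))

Rewrite implications/biconditionals: A → B as ¬A ∨ B.
  ~(~(exists t. C(t,t)) | ~(~(exists r. C(r,r)) | (forall r. ~C(r,r))) | ~(forall q. B(q)))
Move each ¬ inward, flipping quantifiers it crosses:
  (exists t. C(t,t)) & ((forall r. ~C(r,r)) | (forall r. ~C(r,r))) & (forall q. B(q))
Give each quantifier a distinct variable: r↦x.
  (exists t. C(t,t)) & ((forall r. ~C(r,r)) | (forall x. ~C(x,x))) & (forall q. B(q))
Pull the quantifiers to the front (each side's bound variable is not free in the other side):
  exists t. forall r. forall x. forall q. (C(t,t) & (~C(r,r) | ~C(x,x)) & B(q))

exists t. forall r. forall x. forall q. (C(t,t) & (~C(r,r) | ~C(x,x)) & B(q))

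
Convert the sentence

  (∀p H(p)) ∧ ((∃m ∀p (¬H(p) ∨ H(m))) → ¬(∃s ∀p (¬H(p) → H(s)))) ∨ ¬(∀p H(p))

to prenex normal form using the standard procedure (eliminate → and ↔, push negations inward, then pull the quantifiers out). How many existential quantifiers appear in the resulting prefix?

Eliminate → and ↔ using ¬ and ∨.
  (∀p H(p)) ∧ (¬(∃m ∀p (¬H(p) ∨ H(m))) ∨ ¬(∃s ∀p (¬¬H(p) ∨ H(s)))) ∨ ¬(∀p H(p))
Move each ¬ inward, flipping quantifiers it crosses:
  (∀p H(p)) ∧ ((∀m ∃p (H(p) ∧ ¬H(m))) ∨ (∀s ∃p (¬H(p) ∧ ¬H(s)))) ∨ (∃p ¬H(p))
Give each quantifier a distinct variable: p↦u, p↦q, p↦z.
  (∀p H(p)) ∧ ((∀m ∃u (H(u) ∧ ¬H(m))) ∨ (∀s ∃q (¬H(q) ∧ ¬H(s)))) ∨ (∃z ¬H(z))
Finally move all quantifiers to the prefix:
  ∀p ∀m ∃u ∀s ∃q ∃z (H(p) ∧ (H(u) ∧ ¬H(m) ∨ ¬H(q) ∧ ¬H(s)) ∨ ¬H(z))
The prefix is ∀p ∀m ∃u ∀s ∃q ∃z: 3 universal, 3 existential.

3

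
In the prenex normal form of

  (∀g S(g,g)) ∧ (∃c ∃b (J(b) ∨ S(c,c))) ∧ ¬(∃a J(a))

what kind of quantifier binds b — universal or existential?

existential

Move each ¬ inward, flipping quantifiers it crosses:
  (∀g S(g,g)) ∧ (∃c ∃b (J(b) ∨ S(c,c))) ∧ (∀a ¬J(a))
All bound variables are already distinct, so no renaming is needed.
Finally move all quantifiers to the prefix:
  ∀g ∃c ∃b ∀a (S(g,g) ∧ (J(b) ∨ S(c,c)) ∧ ¬J(a))
The quantifier ∃b sits under an even number of negations, so it remains existential.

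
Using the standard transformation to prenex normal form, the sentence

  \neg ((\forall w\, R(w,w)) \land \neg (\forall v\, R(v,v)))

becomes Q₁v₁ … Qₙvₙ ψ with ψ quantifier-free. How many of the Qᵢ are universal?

1

Drive negations inward (¬∀x A ≡ ∃x ¬A, ¬∃x A ≡ ∀x ¬A, De Morgan for ∧/∨):
  (\exists w\, \neg R(w,w)) \lor (\forall v\, R(v,v))
Finally move all quantifiers to the prefix:
  \exists w\, \forall v\, (\neg R(w,w) \lor R(v,v))
The prefix is \exists w \forall v: 1 universal, 1 existential.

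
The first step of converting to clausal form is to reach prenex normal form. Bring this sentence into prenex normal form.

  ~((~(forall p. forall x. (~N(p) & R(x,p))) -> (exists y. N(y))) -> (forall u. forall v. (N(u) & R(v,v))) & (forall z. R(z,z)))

forall p. forall x. exists y. exists u. exists v. exists z. ((~N(p) & R(x,p) | N(y)) & (~N(u) | ~R(v,v) | ~R(z,z)))

First replace A → B with ¬A ∨ B.
  ~(~(~~(forall p. forall x. (~N(p) & R(x,p))) | (exists y. N(y))) | (forall u. forall v. (N(u) & R(v,v))) & (forall z. R(z,z)))
Push ¬ through the quantifiers and connectives to reach negation normal form:
  ((forall p. forall x. (~N(p) & R(x,p))) | (exists y. N(y))) & ((exists u. exists v. (~N(u) | ~R(v,v))) | (exists z. ~R(z,z)))
All bound variables are already distinct, so no renaming is needed.
Pull the quantifiers to the front (each side's bound variable is not free in the other side):
  forall p. forall x. exists y. exists u. exists v. exists z. ((~N(p) & R(x,p) | N(y)) & (~N(u) | ~R(v,v) | ~R(z,z)))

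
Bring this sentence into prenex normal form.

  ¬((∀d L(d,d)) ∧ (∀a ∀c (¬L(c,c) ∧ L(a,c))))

∃d ∃a ∃c (¬L(d,d) ∨ L(c,c) ∨ ¬L(a,c))

Drive negations inward (¬∀x A ≡ ∃x ¬A, ¬∃x A ≡ ∀x ¬A, De Morgan for ∧/∨):
  (∃d ¬L(d,d)) ∨ (∃a ∃c (L(c,c) ∨ ¬L(a,c)))
All bound variables are already distinct, so no renaming is needed.
Extract every quantifier outward, since the variables are now distinct and don't occur free across branches:
  ∃d ∃a ∃c (¬L(d,d) ∨ L(c,c) ∨ ¬L(a,c))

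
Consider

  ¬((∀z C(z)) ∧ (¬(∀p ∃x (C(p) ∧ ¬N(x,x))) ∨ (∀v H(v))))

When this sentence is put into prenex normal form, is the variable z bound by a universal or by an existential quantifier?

Push ¬ through the quantifiers and connectives to reach negation normal form:
  (∃z ¬C(z)) ∨ (∀p ∃x (C(p) ∧ ¬N(x,x))) ∧ (∃v ¬H(v))
Extract every quantifier outward, since the variables are now distinct and don't occur free across branches:
  ∃z ∀p ∃x ∃v (¬C(z) ∨ C(p) ∧ ¬N(x,x) ∧ ¬H(v))
The quantifier ∀z sits under an odd number of negations, so it flips to ∃z.

existential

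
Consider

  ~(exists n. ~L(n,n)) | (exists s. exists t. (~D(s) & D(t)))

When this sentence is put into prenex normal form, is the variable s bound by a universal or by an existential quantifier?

existential

Move each ¬ inward, flipping quantifiers it crosses:
  (forall n. L(n,n)) | (exists s. exists t. (~D(s) & D(t)))
All bound variables are already distinct, so no renaming is needed.
Extract every quantifier outward, since the variables are now distinct and don't occur free across branches:
  forall n. exists s. exists t. (L(n,n) | ~D(s) & D(t))
The quantifier exists s sits under an even number of negations, so it remains existential.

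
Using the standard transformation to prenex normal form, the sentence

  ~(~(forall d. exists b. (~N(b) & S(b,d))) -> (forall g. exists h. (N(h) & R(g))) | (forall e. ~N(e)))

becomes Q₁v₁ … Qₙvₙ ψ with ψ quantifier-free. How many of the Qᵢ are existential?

3

Eliminate → and ↔ using ¬ and ∨.
  ~(~~(forall d. exists b. (~N(b) & S(b,d))) | (forall g. exists h. (N(h) & R(g))) | (forall e. ~N(e)))
Drive negations inward (¬∀x A ≡ ∃x ¬A, ¬∃x A ≡ ∀x ¬A, De Morgan for ∧/∨):
  (exists d. forall b. (N(b) | ~S(b,d))) & (exists g. forall h. (~N(h) | ~R(g))) & (exists e. N(e))
All bound variables are already distinct, so no renaming is needed.
Finally move all quantifiers to the prefix:
  exists d. forall b. exists g. forall h. exists e. ((N(b) | ~S(b,d)) & (~N(h) | ~R(g)) & N(e))
The prefix is exists d forall b exists g forall h exists e: 2 universal, 3 existential.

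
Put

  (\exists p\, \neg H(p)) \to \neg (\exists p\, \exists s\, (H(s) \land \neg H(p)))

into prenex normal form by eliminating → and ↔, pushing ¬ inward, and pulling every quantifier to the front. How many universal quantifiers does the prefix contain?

Rewrite implications/biconditionals: A → B as ¬A ∨ B.
  \neg (\exists p\, \neg H(p)) \lor \neg (\exists p\, \exists s\, (H(s) \land \neg H(p)))
Move each ¬ inward, flipping quantifiers it crosses:
  (\forall p\, H(p)) \lor (\forall p\, \forall s\, (\neg H(s) \lor H(p)))
Give each quantifier a distinct variable: p↦u.
  (\forall p\, H(p)) \lor (\forall u\, \forall s\, (\neg H(s) \lor H(u)))
Finally move all quantifiers to the prefix:
  \forall p\, \forall u\, \forall s\, (H(p) \lor \neg H(s) \lor H(u))
The prefix is \forall p \forall u \forall s: 3 universal, 0 existential.

3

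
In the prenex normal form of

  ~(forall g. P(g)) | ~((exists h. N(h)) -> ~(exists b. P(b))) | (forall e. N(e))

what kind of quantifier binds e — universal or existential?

Rewrite implications/biconditionals: A → B as ¬A ∨ B.
  ~(forall g. P(g)) | ~(~(exists h. N(h)) | ~(exists b. P(b))) | (forall e. N(e))
Drive negations inward (¬∀x A ≡ ∃x ¬A, ¬∃x A ≡ ∀x ¬A, De Morgan for ∧/∨):
  (exists g. ~P(g)) | (exists h. N(h)) & (exists b. P(b)) | (forall e. N(e))
All bound variables are already distinct, so no renaming is needed.
Pull the quantifiers to the front (each side's bound variable is not free in the other side):
  exists g. exists h. exists b. forall e. (~P(g) | N(h) & P(b) | N(e))
The quantifier forall e sits under an even number of negations (counting the antecedent side of each →), so it remains universal.

universal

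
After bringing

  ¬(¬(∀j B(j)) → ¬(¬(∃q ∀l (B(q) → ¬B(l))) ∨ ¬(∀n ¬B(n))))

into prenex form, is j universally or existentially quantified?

Eliminate → and ↔ using ¬ and ∨.
  ¬(¬¬(∀j B(j)) ∨ ¬(¬(∃q ∀l (¬B(q) ∨ ¬B(l))) ∨ ¬(∀n ¬B(n))))
Drive negations inward (¬∀x A ≡ ∃x ¬A, ¬∃x A ≡ ∀x ¬A, De Morgan for ∧/∨):
  (∃j ¬B(j)) ∧ ((∀q ∃l (B(q) ∧ B(l))) ∨ (∃n B(n)))
Finally move all quantifiers to the prefix:
  ∃j ∀q ∃l ∃n (¬B(j) ∧ (B(q) ∧ B(l) ∨ B(n)))
The quantifier ∀j sits under an odd number of negations (counting the antecedent side of each →), so it flips to ∃j.

existential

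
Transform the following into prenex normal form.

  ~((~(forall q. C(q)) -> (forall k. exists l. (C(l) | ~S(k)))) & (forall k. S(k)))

First replace A → B with ¬A ∨ B.
  ~((~~(forall q. C(q)) | (forall k. exists l. (C(l) | ~S(k)))) & (forall k. S(k)))
Push ¬ through the quantifiers and connectives to reach negation normal form:
  (exists q. ~C(q)) & (exists k. forall l. (~C(l) & S(k))) | (exists k. ~S(k))
Give each quantifier a distinct variable: k↦r.
  (exists q. ~C(q)) & (exists k. forall l. (~C(l) & S(k))) | (exists r. ~S(r))
Pull the quantifiers to the front (each side's bound variable is not free in the other side):
  exists q. exists k. forall l. exists r. (~C(q) & ~C(l) & S(k) | ~S(r))

exists q. exists k. forall l. exists r. (~C(q) & ~C(l) & S(k) | ~S(r))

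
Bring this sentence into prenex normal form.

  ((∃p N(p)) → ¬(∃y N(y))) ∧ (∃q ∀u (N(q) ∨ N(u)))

First replace A → B with ¬A ∨ B.
  (¬(∃p N(p)) ∨ ¬(∃y N(y))) ∧ (∃q ∀u (N(q) ∨ N(u)))
Drive negations inward (¬∀x A ≡ ∃x ¬A, ¬∃x A ≡ ∀x ¬A, De Morgan for ∧/∨):
  ((∀p ¬N(p)) ∨ (∀y ¬N(y))) ∧ (∃q ∀u (N(q) ∨ N(u)))
All bound variables are already distinct, so no renaming is needed.
Finally move all quantifiers to the prefix:
  ∀p ∀y ∃q ∀u ((¬N(p) ∨ ¬N(y)) ∧ (N(q) ∨ N(u)))

∀p ∀y ∃q ∀u ((¬N(p) ∨ ¬N(y)) ∧ (N(q) ∨ N(u)))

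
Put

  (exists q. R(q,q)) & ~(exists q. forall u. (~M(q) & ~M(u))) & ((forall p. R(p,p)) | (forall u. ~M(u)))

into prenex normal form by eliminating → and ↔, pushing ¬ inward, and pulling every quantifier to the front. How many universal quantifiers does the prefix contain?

Push ¬ through the quantifiers and connectives to reach negation normal form:
  (exists q. R(q,q)) & (forall q. exists u. (M(q) | M(u))) & ((forall p. R(p,p)) | (forall u. ~M(u)))
Give each quantifier a distinct variable: q↦s, u↦v1.
  (exists q. R(q,q)) & (forall s. exists u. (M(s) | M(u))) & ((forall p. R(p,p)) | (forall v1. ~M(v1)))
Pull the quantifiers to the front (each side's bound variable is not free in the other side):
  exists q. forall s. exists u. forall p. forall v1. (R(q,q) & (M(s) | M(u)) & (R(p,p) | ~M(v1)))
The prefix is exists q forall s exists u forall p forall v1: 3 universal, 2 existential.

3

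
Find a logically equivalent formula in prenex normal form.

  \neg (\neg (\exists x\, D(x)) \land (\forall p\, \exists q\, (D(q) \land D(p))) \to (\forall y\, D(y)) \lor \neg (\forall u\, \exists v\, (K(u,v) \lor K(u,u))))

\forall x\, \forall p\, \exists q\, \exists y\, \forall u\, \exists v\, (\neg D(x) \land D(q) \land D(p) \land \neg D(y) \land (K(u,v) \lor K(u,u)))

Eliminate → and ↔ using ¬ and ∨.
  \neg (\neg (\neg (\exists x\, D(x)) \land (\forall p\, \exists q\, (D(q) \land D(p)))) \lor (\forall y\, D(y)) \lor \neg (\forall u\, \exists v\, (K(u,v) \lor K(u,u))))
Push ¬ through the quantifiers and connectives to reach negation normal form:
  (\forall x\, \neg D(x)) \land (\forall p\, \exists q\, (D(q) \land D(p))) \land (\exists y\, \neg D(y)) \land (\forall u\, \exists v\, (K(u,v) \lor K(u,u)))
All bound variables are already distinct, so no renaming is needed.
Extract every quantifier outward, since the variables are now distinct and don't occur free across branches:
  \forall x\, \forall p\, \exists q\, \exists y\, \forall u\, \exists v\, (\neg D(x) \land D(q) \land D(p) \land \neg D(y) \land (K(u,v) \lor K(u,u)))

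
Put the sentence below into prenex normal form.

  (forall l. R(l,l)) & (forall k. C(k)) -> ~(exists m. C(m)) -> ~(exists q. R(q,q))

First replace A → B with ¬A ∨ B.
  ~((forall l. R(l,l)) & (forall k. C(k))) | ~~(exists m. C(m)) | ~(exists q. R(q,q))
Drive negations inward (¬∀x A ≡ ∃x ¬A, ¬∃x A ≡ ∀x ¬A, De Morgan for ∧/∨):
  (exists l. ~R(l,l)) | (exists k. ~C(k)) | (exists m. C(m)) | (forall q. ~R(q,q))
All bound variables are already distinct, so no renaming is needed.
Finally move all quantifiers to the prefix:
  exists l. exists k. exists m. forall q. (~R(l,l) | ~C(k) | C(m) | ~R(q,q))

exists l. exists k. exists m. forall q. (~R(l,l) | ~C(k) | C(m) | ~R(q,q))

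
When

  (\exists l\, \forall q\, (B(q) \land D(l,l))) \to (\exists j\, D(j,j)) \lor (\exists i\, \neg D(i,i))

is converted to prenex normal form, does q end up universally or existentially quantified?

Rewrite implications/biconditionals: A → B as ¬A ∨ B.
  \neg (\exists l\, \forall q\, (B(q) \land D(l,l))) \lor (\exists j\, D(j,j)) \lor (\exists i\, \neg D(i,i))
Push ¬ through the quantifiers and connectives to reach negation normal form:
  (\forall l\, \exists q\, (\neg B(q) \lor \neg D(l,l))) \lor (\exists j\, D(j,j)) \lor (\exists i\, \neg D(i,i))
Finally move all quantifiers to the prefix:
  \forall l\, \exists q\, \exists j\, \exists i\, (\neg B(q) \lor \neg D(l,l) \lor D(j,j) \lor \neg D(i,i))
The quantifier \forall q sits under an odd number of negations (counting the antecedent side of each →), so it flips to \exists q.

existential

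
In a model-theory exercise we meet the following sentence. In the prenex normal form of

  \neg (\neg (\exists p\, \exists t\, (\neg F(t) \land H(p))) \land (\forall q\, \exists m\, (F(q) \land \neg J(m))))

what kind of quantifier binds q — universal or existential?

existential

Push ¬ through the quantifiers and connectives to reach negation normal form:
  (\exists p\, \exists t\, (\neg F(t) \land H(p))) \lor (\exists q\, \forall m\, (\neg F(q) \lor J(m)))
All bound variables are already distinct, so no renaming is needed.
Extract every quantifier outward, since the variables are now distinct and don't occur free across branches:
  \exists p\, \exists t\, \exists q\, \forall m\, (\neg F(t) \land H(p) \lor \neg F(q) \lor J(m))
The quantifier \forall q sits under an odd number of negations, so it flips to \exists q.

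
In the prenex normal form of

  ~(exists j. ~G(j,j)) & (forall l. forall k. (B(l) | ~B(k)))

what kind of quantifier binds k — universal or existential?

universal

Push ¬ through the quantifiers and connectives to reach negation normal form:
  (forall j. G(j,j)) & (forall l. forall k. (B(l) | ~B(k)))
All bound variables are already distinct, so no renaming is needed.
Finally move all quantifiers to the prefix:
  forall j. forall l. forall k. (G(j,j) & (B(l) | ~B(k)))
The quantifier forall k sits under an even number of negations, so it remains universal.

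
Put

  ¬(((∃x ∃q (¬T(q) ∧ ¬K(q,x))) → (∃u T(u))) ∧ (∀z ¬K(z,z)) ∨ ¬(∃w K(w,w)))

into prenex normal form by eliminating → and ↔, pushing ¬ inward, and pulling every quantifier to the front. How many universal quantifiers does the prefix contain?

Rewrite implications/biconditionals: A → B as ¬A ∨ B.
  ¬((¬(∃x ∃q (¬T(q) ∧ ¬K(q,x))) ∨ (∃u T(u))) ∧ (∀z ¬K(z,z)) ∨ ¬(∃w K(w,w)))
Push ¬ through the quantifiers and connectives to reach negation normal form:
  ((∃x ∃q (¬T(q) ∧ ¬K(q,x))) ∧ (∀u ¬T(u)) ∨ (∃z K(z,z))) ∧ (∃w K(w,w))
Pull the quantifiers to the front (each side's bound variable is not free in the other side):
  ∃x ∃q ∀u ∃z ∃w ((¬T(q) ∧ ¬K(q,x) ∧ ¬T(u) ∨ K(z,z)) ∧ K(w,w))
The prefix is ∃x ∃q ∀u ∃z ∃w: 1 universal, 4 existential.

1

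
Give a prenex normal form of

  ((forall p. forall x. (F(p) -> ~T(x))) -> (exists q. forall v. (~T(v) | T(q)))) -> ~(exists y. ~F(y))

Rewrite implications/biconditionals: A → B as ¬A ∨ B.
  ~(~(forall p. forall x. (~F(p) | ~T(x))) | (exists q. forall v. (~T(v) | T(q)))) | ~(exists y. ~F(y))
Push ¬ through the quantifiers and connectives to reach negation normal form:
  (forall p. forall x. (~F(p) | ~T(x))) & (forall q. exists v. (T(v) & ~T(q))) | (forall y. F(y))
All bound variables are already distinct, so no renaming is needed.
Extract every quantifier outward, since the variables are now distinct and don't occur free across branches:
  forall p. forall x. forall q. exists v. forall y. ((~F(p) | ~T(x)) & T(v) & ~T(q) | F(y))

forall p. forall x. forall q. exists v. forall y. ((~F(p) | ~T(x)) & T(v) & ~T(q) | F(y))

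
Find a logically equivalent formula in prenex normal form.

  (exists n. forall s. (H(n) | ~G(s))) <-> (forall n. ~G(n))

forall n. exists s. forall w. exists x. exists y1. forall v1. ((~H(n) & G(s) | ~G(w)) & (G(x) | H(y1) | ~G(v1)))

Eliminate → and ↔ using ¬ and ∨; A ↔ B as (¬A ∨ B) ∧ (¬B ∨ A).
  (~(exists n. forall s. (H(n) | ~G(s))) | (forall n. ~G(n))) & (~(forall n. ~G(n)) | (exists n. forall s. (H(n) | ~G(s))))
Push ¬ through the quantifiers and connectives to reach negation normal form:
  ((forall n. exists s. (~H(n) & G(s))) | (forall n. ~G(n))) & ((exists n. G(n)) | (exists n. forall s. (H(n) | ~G(s))))
Give each quantifier a distinct variable: n↦w, n↦x, n↦y1, s↦v1.
  ((forall n. exists s. (~H(n) & G(s))) | (forall w. ~G(w))) & ((exists x. G(x)) | (exists y1. forall v1. (H(y1) | ~G(v1))))
Extract every quantifier outward, since the variables are now distinct and don't occur free across branches:
  forall n. exists s. forall w. exists x. exists y1. forall v1. ((~H(n) & G(s) | ~G(w)) & (G(x) | H(y1) | ~G(v1)))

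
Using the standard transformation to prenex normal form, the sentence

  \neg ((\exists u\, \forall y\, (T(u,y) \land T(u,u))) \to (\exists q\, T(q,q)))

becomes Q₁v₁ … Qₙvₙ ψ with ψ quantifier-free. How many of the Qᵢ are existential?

1

First replace A → B with ¬A ∨ B.
  \neg (\neg (\exists u\, \forall y\, (T(u,y) \land T(u,u))) \lor (\exists q\, T(q,q)))
Drive negations inward (¬∀x A ≡ ∃x ¬A, ¬∃x A ≡ ∀x ¬A, De Morgan for ∧/∨):
  (\exists u\, \forall y\, (T(u,y) \land T(u,u))) \land (\forall q\, \neg T(q,q))
All bound variables are already distinct, so no renaming is needed.
Extract every quantifier outward, since the variables are now distinct and don't occur free across branches:
  \exists u\, \forall y\, \forall q\, (T(u,y) \land T(u,u) \land \neg T(q,q))
The prefix is \exists u \forall y \forall q: 2 universal, 1 existential.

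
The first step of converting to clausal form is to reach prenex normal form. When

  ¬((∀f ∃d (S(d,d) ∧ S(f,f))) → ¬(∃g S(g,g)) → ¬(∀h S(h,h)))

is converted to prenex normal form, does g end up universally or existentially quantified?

Eliminate → and ↔ using ¬ and ∨.
  ¬(¬(∀f ∃d (S(d,d) ∧ S(f,f))) ∨ ¬¬(∃g S(g,g)) ∨ ¬(∀h S(h,h)))
Push ¬ through the quantifiers and connectives to reach negation normal form:
  (∀f ∃d (S(d,d) ∧ S(f,f))) ∧ (∀g ¬S(g,g)) ∧ (∀h S(h,h))
All bound variables are already distinct, so no renaming is needed.
Extract every quantifier outward, since the variables are now distinct and don't occur free across branches:
  ∀f ∃d ∀g ∀h (S(d,d) ∧ S(f,f) ∧ ¬S(g,g) ∧ S(h,h))
The quantifier ∃g sits under an odd number of negations (counting the antecedent side of each →), so it flips to ∀g.

universal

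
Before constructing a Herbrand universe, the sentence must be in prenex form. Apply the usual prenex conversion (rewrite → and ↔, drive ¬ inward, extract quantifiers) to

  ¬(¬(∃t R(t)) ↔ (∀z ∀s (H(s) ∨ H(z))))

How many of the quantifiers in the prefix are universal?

Eliminate → and ↔ using ¬ and ∨; A ↔ B as (¬A ∨ B) ∧ (¬B ∨ A).
  ¬((¬¬(∃t R(t)) ∨ (∀z ∀s (H(s) ∨ H(z)))) ∧ (¬(∀z ∀s (H(s) ∨ H(z))) ∨ ¬(∃t R(t))))
Push ¬ through the quantifiers and connectives to reach negation normal form:
  (∀t ¬R(t)) ∧ (∃z ∃s (¬H(s) ∧ ¬H(z))) ∨ (∀z ∀s (H(s) ∨ H(z))) ∧ (∃t R(t))
Give each quantifier a distinct variable: z↦w, s↦y, t↦p.
  (∀t ¬R(t)) ∧ (∃z ∃s (¬H(s) ∧ ¬H(z))) ∨ (∀w ∀y (H(y) ∨ H(w))) ∧ (∃p R(p))
Finally move all quantifiers to the prefix:
  ∀t ∃z ∃s ∀w ∀y ∃p (¬R(t) ∧ ¬H(s) ∧ ¬H(z) ∨ (H(y) ∨ H(w)) ∧ R(p))
The prefix is ∀t ∃z ∃s ∀w ∀y ∃p: 3 universal, 3 existential.

3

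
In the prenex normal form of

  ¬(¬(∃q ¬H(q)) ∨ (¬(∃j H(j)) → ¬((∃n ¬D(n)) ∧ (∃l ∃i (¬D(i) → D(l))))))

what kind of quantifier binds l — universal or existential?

First replace A → B with ¬A ∨ B.
  ¬(¬(∃q ¬H(q)) ∨ ¬¬(∃j H(j)) ∨ ¬((∃n ¬D(n)) ∧ (∃l ∃i (¬¬D(i) ∨ D(l)))))
Move each ¬ inward, flipping quantifiers it crosses:
  (∃q ¬H(q)) ∧ (∀j ¬H(j)) ∧ (∃n ¬D(n)) ∧ (∃l ∃i (D(i) ∨ D(l)))
Pull the quantifiers to the front (each side's bound variable is not free in the other side):
  ∃q ∀j ∃n ∃l ∃i (¬H(q) ∧ ¬H(j) ∧ ¬D(n) ∧ (D(i) ∨ D(l)))
The quantifier ∃l sits under an even number of negations (counting the antecedent side of each →), so it remains existential.

existential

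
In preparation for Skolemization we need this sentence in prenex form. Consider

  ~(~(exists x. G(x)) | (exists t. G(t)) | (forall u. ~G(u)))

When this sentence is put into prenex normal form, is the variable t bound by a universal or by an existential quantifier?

universal

Move each ¬ inward, flipping quantifiers it crosses:
  (exists x. G(x)) & (forall t. ~G(t)) & (exists u. G(u))
Extract every quantifier outward, since the variables are now distinct and don't occur free across branches:
  exists x. forall t. exists u. (G(x) & ~G(t) & G(u))
The quantifier exists t sits under an odd number of negations, so it flips to forall t.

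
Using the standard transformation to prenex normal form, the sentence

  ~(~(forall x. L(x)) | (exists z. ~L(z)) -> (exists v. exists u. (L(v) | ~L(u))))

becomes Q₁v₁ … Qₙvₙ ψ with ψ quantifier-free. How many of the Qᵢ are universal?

First replace A → B with ¬A ∨ B.
  ~(~(~(forall x. L(x)) | (exists z. ~L(z))) | (exists v. exists u. (L(v) | ~L(u))))
Move each ¬ inward, flipping quantifiers it crosses:
  ((exists x. ~L(x)) | (exists z. ~L(z))) & (forall v. forall u. (~L(v) & L(u)))
All bound variables are already distinct, so no renaming is needed.
Finally move all quantifiers to the prefix:
  exists x. exists z. forall v. forall u. ((~L(x) | ~L(z)) & ~L(v) & L(u))
The prefix is exists x exists z forall v forall u: 2 universal, 2 existential.

2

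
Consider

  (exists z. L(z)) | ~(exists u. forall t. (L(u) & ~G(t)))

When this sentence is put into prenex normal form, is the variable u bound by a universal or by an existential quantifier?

Move each ¬ inward, flipping quantifiers it crosses:
  (exists z. L(z)) | (forall u. exists t. (~L(u) | G(t)))
Finally move all quantifiers to the prefix:
  exists z. forall u. exists t. (L(z) | ~L(u) | G(t))
The quantifier exists u sits under an odd number of negations, so it flips to forall u.

universal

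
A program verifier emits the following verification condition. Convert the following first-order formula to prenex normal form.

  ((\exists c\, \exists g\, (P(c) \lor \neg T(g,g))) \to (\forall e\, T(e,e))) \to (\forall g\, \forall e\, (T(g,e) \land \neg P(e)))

Rewrite implications/biconditionals: A → B as ¬A ∨ B.
  \neg (\neg (\exists c\, \exists g\, (P(c) \lor \neg T(g,g))) \lor (\forall e\, T(e,e))) \lor (\forall g\, \forall e\, (T(g,e) \land \neg P(e)))
Push ¬ through the quantifiers and connectives to reach negation normal form:
  (\exists c\, \exists g\, (P(c) \lor \neg T(g,g))) \land (\exists e\, \neg T(e,e)) \lor (\forall g\, \forall e\, (T(g,e) \land \neg P(e)))
Standardize variables apart so no two quantifiers bind the same name: g↦s, e↦x1.
  (\exists c\, \exists g\, (P(c) \lor \neg T(g,g))) \land (\exists e\, \neg T(e,e)) \lor (\forall s\, \forall x1\, (T(s,x1) \land \neg P(x1)))
Finally move all quantifiers to the prefix:
  \exists c\, \exists g\, \exists e\, \forall s\, \forall x1\, ((P(c) \lor \neg T(g,g)) \land \neg T(e,e) \lor T(s,x1) \land \neg P(x1))

\exists c\, \exists g\, \exists e\, \forall s\, \forall x1\, ((P(c) \lor \neg T(g,g)) \land \neg T(e,e) \lor T(s,x1) \land \neg P(x1))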